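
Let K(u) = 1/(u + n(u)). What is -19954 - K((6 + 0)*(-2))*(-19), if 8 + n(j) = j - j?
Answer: -399099/20 ≈ -19955.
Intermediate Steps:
n(j) = -8 (n(j) = -8 + (j - j) = -8 + 0 = -8)
K(u) = 1/(-8 + u) (K(u) = 1/(u - 8) = 1/(-8 + u))
-19954 - K((6 + 0)*(-2))*(-19) = -19954 - (-19)/(-8 + (6 + 0)*(-2)) = -19954 - (-19)/(-8 + 6*(-2)) = -19954 - (-19)/(-8 - 12) = -19954 - (-19)/(-20) = -19954 - (-1)*(-19)/20 = -19954 - 1*19/20 = -19954 - 19/20 = -399099/20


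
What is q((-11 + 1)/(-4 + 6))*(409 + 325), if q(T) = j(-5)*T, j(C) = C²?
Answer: -91750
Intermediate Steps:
q(T) = 25*T (q(T) = (-5)²*T = 25*T)
q((-11 + 1)/(-4 + 6))*(409 + 325) = (25*((-11 + 1)/(-4 + 6)))*(409 + 325) = (25*(-10/2))*734 = (25*(-10*½))*734 = (25*(-5))*734 = -125*734 = -91750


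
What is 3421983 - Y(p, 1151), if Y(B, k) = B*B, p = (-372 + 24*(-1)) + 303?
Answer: 3413334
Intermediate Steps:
p = -93 (p = (-372 - 24) + 303 = -396 + 303 = -93)
Y(B, k) = B²
3421983 - Y(p, 1151) = 3421983 - 1*(-93)² = 3421983 - 1*8649 = 3421983 - 8649 = 3413334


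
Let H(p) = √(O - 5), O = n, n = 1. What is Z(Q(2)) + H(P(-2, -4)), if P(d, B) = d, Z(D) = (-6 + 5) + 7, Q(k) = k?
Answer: 6 + 2*I ≈ 6.0 + 2.0*I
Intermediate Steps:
O = 1
Z(D) = 6 (Z(D) = -1 + 7 = 6)
H(p) = 2*I (H(p) = √(1 - 5) = √(-4) = 2*I)
Z(Q(2)) + H(P(-2, -4)) = 6 + 2*I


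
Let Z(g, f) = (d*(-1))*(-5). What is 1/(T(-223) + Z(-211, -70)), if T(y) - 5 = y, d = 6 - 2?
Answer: -1/198 ≈ -0.0050505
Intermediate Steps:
d = 4
Z(g, f) = 20 (Z(g, f) = (4*(-1))*(-5) = -4*(-5) = 20)
T(y) = 5 + y
1/(T(-223) + Z(-211, -70)) = 1/((5 - 223) + 20) = 1/(-218 + 20) = 1/(-198) = -1/198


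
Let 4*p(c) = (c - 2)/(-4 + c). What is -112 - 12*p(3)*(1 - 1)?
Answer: -112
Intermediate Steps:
p(c) = (-2 + c)/(4*(-4 + c)) (p(c) = ((c - 2)/(-4 + c))/4 = ((-2 + c)/(-4 + c))/4 = (-2 + c)/(4*(-4 + c)))
-112 - 12*p(3)*(1 - 1) = -112 - 12*(-2 + 3)/(4*(-4 + 3))*(1 - 1) = -112 - 12*(¼)*1/(-1)*0 = -112 - 12*(¼)*(-1)*1*0 = -112 - (-3)*0 = -112 - 12*0 = -112 + 0 = -112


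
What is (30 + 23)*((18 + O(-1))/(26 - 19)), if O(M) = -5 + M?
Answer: 636/7 ≈ 90.857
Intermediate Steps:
(30 + 23)*((18 + O(-1))/(26 - 19)) = (30 + 23)*((18 + (-5 - 1))/(26 - 19)) = 53*((18 - 6)/7) = 53*(12*(⅐)) = 53*(12/7) = 636/7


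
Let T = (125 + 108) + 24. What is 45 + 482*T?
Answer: 123919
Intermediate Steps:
T = 257 (T = 233 + 24 = 257)
45 + 482*T = 45 + 482*257 = 45 + 123874 = 123919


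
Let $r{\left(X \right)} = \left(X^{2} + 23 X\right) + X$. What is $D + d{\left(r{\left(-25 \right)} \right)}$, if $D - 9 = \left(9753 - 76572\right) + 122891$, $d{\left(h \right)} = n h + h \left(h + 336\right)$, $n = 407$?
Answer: $75281$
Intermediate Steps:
$r{\left(X \right)} = X^{2} + 24 X$
$d{\left(h \right)} = 407 h + h \left(336 + h\right)$ ($d{\left(h \right)} = 407 h + h \left(h + 336\right) = 407 h + h \left(336 + h\right)$)
$D = 56081$ ($D = 9 + \left(\left(9753 - 76572\right) + 122891\right) = 9 + \left(-66819 + 122891\right) = 9 + 56072 = 56081$)
$D + d{\left(r{\left(-25 \right)} \right)} = 56081 + - 25 \left(24 - 25\right) \left(743 - 25 \left(24 - 25\right)\right) = 56081 + \left(-25\right) \left(-1\right) \left(743 - -25\right) = 56081 + 25 \left(743 + 25\right) = 56081 + 25 \cdot 768 = 56081 + 19200 = 75281$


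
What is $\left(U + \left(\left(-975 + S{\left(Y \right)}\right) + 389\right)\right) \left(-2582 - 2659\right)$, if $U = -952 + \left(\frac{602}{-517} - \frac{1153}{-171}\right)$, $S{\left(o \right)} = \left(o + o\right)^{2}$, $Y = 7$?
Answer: $\frac{206406364145}{29469} \approx 7.0042 \cdot 10^{6}$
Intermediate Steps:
$S{\left(o \right)} = 4 o^{2}$ ($S{\left(o \right)} = \left(2 o\right)^{2} = 4 o^{2}$)
$U = - \frac{83670305}{88407}$ ($U = -952 + \left(602 \left(- \frac{1}{517}\right) - - \frac{1153}{171}\right) = -952 + \left(- \frac{602}{517} + \frac{1153}{171}\right) = -952 + \frac{493159}{88407} = - \frac{83670305}{88407} \approx -946.42$)
$\left(U + \left(\left(-975 + S{\left(Y \right)}\right) + 389\right)\right) \left(-2582 - 2659\right) = \left(- \frac{83670305}{88407} + \left(\left(-975 + 4 \cdot 7^{2}\right) + 389\right)\right) \left(-2582 - 2659\right) = \left(- \frac{83670305}{88407} + \left(\left(-975 + 4 \cdot 49\right) + 389\right)\right) \left(-5241\right) = \left(- \frac{83670305}{88407} + \left(\left(-975 + 196\right) + 389\right)\right) \left(-5241\right) = \left(- \frac{83670305}{88407} + \left(-779 + 389\right)\right) \left(-5241\right) = \left(- \frac{83670305}{88407} - 390\right) \left(-5241\right) = \left(- \frac{118149035}{88407}\right) \left(-5241\right) = \frac{206406364145}{29469}$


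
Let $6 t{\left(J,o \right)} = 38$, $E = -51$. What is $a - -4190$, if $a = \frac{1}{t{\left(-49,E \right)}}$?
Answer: $\frac{79613}{19} \approx 4190.2$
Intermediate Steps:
$t{\left(J,o \right)} = \frac{19}{3}$ ($t{\left(J,o \right)} = \frac{1}{6} \cdot 38 = \frac{19}{3}$)
$a = \frac{3}{19}$ ($a = \frac{1}{\frac{19}{3}} = \frac{3}{19} \approx 0.15789$)
$a - -4190 = \frac{3}{19} - -4190 = \frac{3}{19} + 4190 = \frac{79613}{19}$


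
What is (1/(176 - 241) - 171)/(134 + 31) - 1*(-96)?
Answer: 1018484/10725 ≈ 94.964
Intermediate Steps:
(1/(176 - 241) - 171)/(134 + 31) - 1*(-96) = (1/(-65) - 171)/165 + 96 = (-1/65 - 171)*(1/165) + 96 = -11116/65*1/165 + 96 = -11116/10725 + 96 = 1018484/10725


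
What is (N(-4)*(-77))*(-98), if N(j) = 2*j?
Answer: -60368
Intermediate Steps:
(N(-4)*(-77))*(-98) = ((2*(-4))*(-77))*(-98) = -8*(-77)*(-98) = 616*(-98) = -60368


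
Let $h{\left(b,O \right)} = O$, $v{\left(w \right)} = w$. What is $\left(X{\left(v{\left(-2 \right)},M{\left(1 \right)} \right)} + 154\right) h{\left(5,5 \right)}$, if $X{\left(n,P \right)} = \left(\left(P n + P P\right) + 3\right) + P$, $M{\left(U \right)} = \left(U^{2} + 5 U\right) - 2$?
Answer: $845$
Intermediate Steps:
$M{\left(U \right)} = -2 + U^{2} + 5 U$
$X{\left(n,P \right)} = 3 + P + P^{2} + P n$ ($X{\left(n,P \right)} = \left(\left(P n + P^{2}\right) + 3\right) + P = \left(\left(P^{2} + P n\right) + 3\right) + P = \left(3 + P^{2} + P n\right) + P = 3 + P + P^{2} + P n$)
$\left(X{\left(v{\left(-2 \right)},M{\left(1 \right)} \right)} + 154\right) h{\left(5,5 \right)} = \left(\left(3 + \left(-2 + 1^{2} + 5 \cdot 1\right) + \left(-2 + 1^{2} + 5 \cdot 1\right)^{2} + \left(-2 + 1^{2} + 5 \cdot 1\right) \left(-2\right)\right) + 154\right) 5 = \left(\left(3 + \left(-2 + 1 + 5\right) + \left(-2 + 1 + 5\right)^{2} + \left(-2 + 1 + 5\right) \left(-2\right)\right) + 154\right) 5 = \left(\left(3 + 4 + 4^{2} + 4 \left(-2\right)\right) + 154\right) 5 = \left(\left(3 + 4 + 16 - 8\right) + 154\right) 5 = \left(15 + 154\right) 5 = 169 \cdot 5 = 845$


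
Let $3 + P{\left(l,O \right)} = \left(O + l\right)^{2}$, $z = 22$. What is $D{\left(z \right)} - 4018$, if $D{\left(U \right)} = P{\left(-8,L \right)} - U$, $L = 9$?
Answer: $-4042$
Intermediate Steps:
$P{\left(l,O \right)} = -3 + \left(O + l\right)^{2}$
$D{\left(U \right)} = -2 - U$ ($D{\left(U \right)} = \left(-3 + \left(9 - 8\right)^{2}\right) - U = \left(-3 + 1^{2}\right) - U = \left(-3 + 1\right) - U = -2 - U$)
$D{\left(z \right)} - 4018 = \left(-2 - 22\right) - 4018 = -24 - 4018 = -4042$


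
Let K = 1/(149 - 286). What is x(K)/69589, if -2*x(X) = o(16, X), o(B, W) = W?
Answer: 1/19067386 ≈ 5.2446e-8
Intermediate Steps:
K = -1/137 (K = 1/(-137) = -1/137 ≈ -0.0072993)
x(X) = -X/2
x(K)/69589 = -½*(-1/137)/69589 = (1/274)*(1/69589) = 1/19067386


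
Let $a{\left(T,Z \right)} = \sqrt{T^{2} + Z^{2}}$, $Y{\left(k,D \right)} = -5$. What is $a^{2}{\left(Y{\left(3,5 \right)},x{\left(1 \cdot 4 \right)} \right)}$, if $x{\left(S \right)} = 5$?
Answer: $50$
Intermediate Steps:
$a^{2}{\left(Y{\left(3,5 \right)},x{\left(1 \cdot 4 \right)} \right)} = \left(\sqrt{\left(-5\right)^{2} + 5^{2}}\right)^{2} = \left(\sqrt{25 + 25}\right)^{2} = \left(\sqrt{50}\right)^{2} = \left(5 \sqrt{2}\right)^{2} = 50$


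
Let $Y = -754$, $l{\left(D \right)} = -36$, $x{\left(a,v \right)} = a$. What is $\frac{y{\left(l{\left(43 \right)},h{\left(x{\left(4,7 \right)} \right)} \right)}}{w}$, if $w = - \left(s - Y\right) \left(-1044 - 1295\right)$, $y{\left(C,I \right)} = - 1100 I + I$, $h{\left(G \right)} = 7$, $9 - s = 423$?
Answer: $- \frac{7693}{795260} \approx -0.0096736$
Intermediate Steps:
$s = -414$ ($s = 9 - 423 = -414$)
$y{\left(C,I \right)} = - 1099 I$
$w = 795260$ ($w = - \left(-414 - -754\right) \left(-1044 - 1295\right) = - \left(-414 + 754\right) \left(-2339\right) = - 340 \left(-2339\right) = \left(-1\right) \left(-795260\right) = 795260$)
$\frac{y{\left(l{\left(43 \right)},h{\left(x{\left(4,7 \right)} \right)} \right)}}{w} = \frac{\left(-1099\right) 7}{795260} = \left(-7693\right) \frac{1}{795260} = - \frac{7693}{795260}$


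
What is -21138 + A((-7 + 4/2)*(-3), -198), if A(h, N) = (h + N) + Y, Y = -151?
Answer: -21472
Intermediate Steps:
A(h, N) = -151 + N + h (A(h, N) = (h + N) - 151 = (N + h) - 151 = -151 + N + h)
-21138 + A((-7 + 4/2)*(-3), -198) = -21138 + (-151 - 198 + (-7 + 4/2)*(-3)) = -21138 + (-151 - 198 + (-7 + 4*(½))*(-3)) = -21138 + (-151 - 198 + (-7 + 2)*(-3)) = -21138 + (-151 - 198 - 5*(-3)) = -21138 + (-151 - 198 + 15) = -21138 - 334 = -21472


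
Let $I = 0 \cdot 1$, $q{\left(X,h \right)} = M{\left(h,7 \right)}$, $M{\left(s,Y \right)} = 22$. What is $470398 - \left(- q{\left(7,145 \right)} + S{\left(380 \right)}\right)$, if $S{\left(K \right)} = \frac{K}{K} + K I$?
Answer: $470419$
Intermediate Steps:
$q{\left(X,h \right)} = 22$
$I = 0$
$S{\left(K \right)} = 1$ ($S{\left(K \right)} = \frac{K}{K} + K 0 = 1 + 0 = 1$)
$470398 - \left(- q{\left(7,145 \right)} + S{\left(380 \right)}\right) = 470398 + \left(22 - 1\right) = 470398 + 21 = 470419$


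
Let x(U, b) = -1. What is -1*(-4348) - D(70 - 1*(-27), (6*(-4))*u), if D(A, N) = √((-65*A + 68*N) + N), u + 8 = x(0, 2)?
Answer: 4348 - √8599 ≈ 4255.3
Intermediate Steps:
u = -9 (u = -8 - 1 = -9)
D(A, N) = √(-65*A + 69*N)
-1*(-4348) - D(70 - 1*(-27), (6*(-4))*u) = -1*(-4348) - √(-65*(70 - 1*(-27)) + 69*((6*(-4))*(-9))) = 4348 - √(-65*(70 + 27) + 69*(-24*(-9))) = 4348 - √(-65*97 + 69*216) = 4348 - √(-6305 + 14904) = 4348 - √8599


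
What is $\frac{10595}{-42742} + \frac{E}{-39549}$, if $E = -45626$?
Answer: $\frac{1531124837}{1690403358} \approx 0.90578$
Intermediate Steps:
$\frac{10595}{-42742} + \frac{E}{-39549} = \frac{10595}{-42742} - \frac{45626}{-39549} = 10595 \left(- \frac{1}{42742}\right) - - \frac{45626}{39549} = - \frac{10595}{42742} + \frac{45626}{39549} = \frac{1531124837}{1690403358}$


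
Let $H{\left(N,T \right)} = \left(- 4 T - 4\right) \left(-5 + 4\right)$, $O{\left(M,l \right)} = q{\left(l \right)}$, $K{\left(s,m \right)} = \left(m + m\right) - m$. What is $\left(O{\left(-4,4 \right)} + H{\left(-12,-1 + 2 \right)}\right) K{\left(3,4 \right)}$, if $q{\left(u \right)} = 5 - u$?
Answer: $36$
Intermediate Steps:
$K{\left(s,m \right)} = m$ ($K{\left(s,m \right)} = 2 m - m = m$)
$O{\left(M,l \right)} = 5 - l$
$H{\left(N,T \right)} = 4 + 4 T$ ($H{\left(N,T \right)} = \left(-4 - 4 T\right) \left(-1\right) = 4 + 4 T$)
$\left(O{\left(-4,4 \right)} + H{\left(-12,-1 + 2 \right)}\right) K{\left(3,4 \right)} = \left(\left(5 - 4\right) + \left(4 + 4 \left(-1 + 2\right)\right)\right) 4 = \left(\left(5 - 4\right) + \left(4 + 4 \cdot 1\right)\right) 4 = \left(1 + \left(4 + 4\right)\right) 4 = \left(1 + 8\right) 4 = 9 \cdot 4 = 36$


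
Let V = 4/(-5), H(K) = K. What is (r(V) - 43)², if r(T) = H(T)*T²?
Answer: 29582721/15625 ≈ 1893.3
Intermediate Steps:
V = -⅘ (V = 4*(-⅕) = -⅘ ≈ -0.80000)
r(T) = T³ (r(T) = T*T² = T³)
(r(V) - 43)² = ((-⅘)³ - 43)² = (-64/125 - 43)² = (-5439/125)² = 29582721/15625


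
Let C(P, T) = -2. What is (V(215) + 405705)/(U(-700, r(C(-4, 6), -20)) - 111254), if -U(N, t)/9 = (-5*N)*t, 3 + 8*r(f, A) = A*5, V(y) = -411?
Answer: 810588/588617 ≈ 1.3771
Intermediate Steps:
r(f, A) = -3/8 + 5*A/8 (r(f, A) = -3/8 + (A*5)/8 = -3/8 + (5*A)/8 = -3/8 + 5*A/8)
U(N, t) = 45*N*t (U(N, t) = -9*(-5*N)*t = -(-45)*N*t = 45*N*t)
(V(215) + 405705)/(U(-700, r(C(-4, 6), -20)) - 111254) = (-411 + 405705)/(45*(-700)*(-3/8 + (5/8)*(-20)) - 111254) = 405294/(45*(-700)*(-3/8 - 25/2) - 111254) = 405294/(45*(-700)*(-103/8) - 111254) = 405294/(811125/2 - 111254) = 405294/(588617/2) = 405294*(2/588617) = 810588/588617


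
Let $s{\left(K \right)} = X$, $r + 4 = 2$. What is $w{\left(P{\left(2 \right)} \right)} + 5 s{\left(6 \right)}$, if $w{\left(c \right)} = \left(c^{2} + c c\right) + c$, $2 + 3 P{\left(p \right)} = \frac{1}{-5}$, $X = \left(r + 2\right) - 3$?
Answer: $- \frac{3298}{225} \approx -14.658$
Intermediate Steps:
$r = -2$ ($r = -4 + 2 = -2$)
$X = -3$ ($X = \left(-2 + 2\right) - 3 = 0 - 3 = -3$)
$s{\left(K \right)} = -3$
$P{\left(p \right)} = - \frac{11}{15}$ ($P{\left(p \right)} = - \frac{2}{3} + \frac{1}{3 \left(-5\right)} = - \frac{2}{3} + \frac{1}{3} \left(- \frac{1}{5}\right) = - \frac{2}{3} - \frac{1}{15} = - \frac{11}{15}$)
$w{\left(c \right)} = c + 2 c^{2}$ ($w{\left(c \right)} = \left(c^{2} + c^{2}\right) + c = 2 c^{2} + c = c + 2 c^{2}$)
$w{\left(P{\left(2 \right)} \right)} + 5 s{\left(6 \right)} = - \frac{11 \left(1 + 2 \left(- \frac{11}{15}\right)\right)}{15} + 5 \left(-3\right) = - \frac{11 \left(1 - \frac{22}{15}\right)}{15} - 15 = \left(- \frac{11}{15}\right) \left(- \frac{7}{15}\right) - 15 = \frac{77}{225} - 15 = - \frac{3298}{225}$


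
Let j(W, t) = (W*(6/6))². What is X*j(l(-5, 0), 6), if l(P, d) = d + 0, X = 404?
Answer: 0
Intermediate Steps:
l(P, d) = d
j(W, t) = W² (j(W, t) = (W*(6*(⅙)))² = (W*1)² = W²)
X*j(l(-5, 0), 6) = 404*0² = 404*0 = 0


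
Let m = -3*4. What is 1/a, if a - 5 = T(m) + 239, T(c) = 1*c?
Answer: 1/232 ≈ 0.0043103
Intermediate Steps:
m = -12
T(c) = c
a = 232 (a = 5 + (-12 + 239) = 5 + 227 = 232)
1/a = 1/232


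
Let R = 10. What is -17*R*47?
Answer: -7990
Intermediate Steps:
-17*R*47 = -17*10*47 = -170*47 = -7990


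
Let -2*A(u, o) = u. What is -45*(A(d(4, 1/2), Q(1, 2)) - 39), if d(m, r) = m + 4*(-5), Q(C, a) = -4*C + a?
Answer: 1395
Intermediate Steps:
Q(C, a) = a - 4*C
d(m, r) = -20 + m (d(m, r) = m - 20 = -20 + m)
A(u, o) = -u/2
-45*(A(d(4, 1/2), Q(1, 2)) - 39) = -45*(-(-20 + 4)/2 - 39) = -45*(-½*(-16) - 39) = -45*(8 - 39) = -45*(-31) = -1*(-1395) = 1395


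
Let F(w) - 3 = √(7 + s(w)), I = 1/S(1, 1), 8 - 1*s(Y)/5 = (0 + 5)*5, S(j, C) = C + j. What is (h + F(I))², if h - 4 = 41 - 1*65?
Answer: (17 - I*√78)² ≈ 211.0 - 300.28*I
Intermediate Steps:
h = -20 (h = 4 + (41 - 1*65) = 4 + (41 - 65) = 4 - 24 = -20)
s(Y) = -85 (s(Y) = 40 - 5*(0 + 5)*5 = 40 - 25*5 = 40 - 5*25 = 40 - 125 = -85)
I = ½ (I = 1/(1 + 1) = 1/2 = ½ ≈ 0.50000)
F(w) = 3 + I*√78 (F(w) = 3 + √(7 - 85) = 3 + √(-78) = 3 + I*√78)
(h + F(I))² = (-20 + (3 + I*√78))² = (-17 + I*√78)²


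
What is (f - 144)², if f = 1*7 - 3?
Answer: 19600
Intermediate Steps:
f = 4 (f = 7 - 3 = 4)
(f - 144)² = (4 - 144)² = (-140)² = 19600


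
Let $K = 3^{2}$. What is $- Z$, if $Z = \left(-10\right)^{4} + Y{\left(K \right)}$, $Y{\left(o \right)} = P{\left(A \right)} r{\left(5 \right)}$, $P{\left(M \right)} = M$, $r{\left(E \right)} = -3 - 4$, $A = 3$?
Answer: $-9979$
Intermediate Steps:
$r{\left(E \right)} = -7$
$K = 9$
$Y{\left(o \right)} = -21$ ($Y{\left(o \right)} = 3 \left(-7\right) = -21$)
$Z = 9979$ ($Z = \left(-10\right)^{4} - 21 = 10000 - 21 = 9979$)
$- Z = \left(-1\right) 9979 = -9979$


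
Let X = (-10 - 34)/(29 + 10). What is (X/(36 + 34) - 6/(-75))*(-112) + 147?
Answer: 136349/975 ≈ 139.85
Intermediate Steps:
X = -44/39 ≈ -1.1282
(X/(36 + 34) - 6/(-75))*(-112) + 147 = (-44/(39*(36 + 34)) - 6/(-75))*(-112) + 147 = (-44/39/70 - 6*(-1/75))*(-112) + 147 = (-44/39*1/70 + 2/25)*(-112) + 147 = (-22/1365 + 2/25)*(-112) + 147 = (436/6825)*(-112) + 147 = -6976/975 + 147 = 136349/975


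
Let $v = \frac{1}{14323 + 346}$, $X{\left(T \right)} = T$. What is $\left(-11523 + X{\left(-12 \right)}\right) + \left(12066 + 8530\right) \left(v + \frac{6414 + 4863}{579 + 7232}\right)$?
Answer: $\frac{2085523620839}{114579559} \approx 18202.0$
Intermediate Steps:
$v = \frac{1}{14669} \approx 6.8171 \cdot 10^{-5}$
$\left(-11523 + X{\left(-12 \right)}\right) + \left(12066 + 8530\right) \left(v + \frac{6414 + 4863}{579 + 7232}\right) = \left(-11523 - 12\right) + \left(12066 + 8530\right) \left(\frac{1}{14669} + \frac{6414 + 4863}{579 + 7232}\right) = -11535 + 20596 \left(\frac{1}{14669} + \frac{11277}{7811}\right) = -11535 + 20596 \cdot \frac{165430124}{114579559} = -11535 + \frac{3407198833904}{114579559} = \frac{2085523620839}{114579559}$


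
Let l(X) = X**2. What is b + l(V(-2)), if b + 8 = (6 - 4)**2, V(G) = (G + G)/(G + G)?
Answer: -3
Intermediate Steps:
V(G) = 1 (V(G) = (2*G)/((2*G)) = (2*G)*(1/(2*G)) = 1)
b = -4 (b = -8 + (6 - 4)**2 = -8 + 2**2 = -8 + 4 = -4)
b + l(V(-2)) = -4 + 1**2 = -4 + 1 = -3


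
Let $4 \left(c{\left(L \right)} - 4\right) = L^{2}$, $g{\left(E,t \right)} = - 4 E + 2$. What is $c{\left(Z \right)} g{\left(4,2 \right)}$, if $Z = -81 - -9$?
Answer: $-18200$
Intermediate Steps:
$Z = -72$ ($Z = -81 + 9 = -72$)
$g{\left(E,t \right)} = 2 - 4 E$
$c{\left(L \right)} = 4 + \frac{L^{2}}{4}$
$c{\left(Z \right)} g{\left(4,2 \right)} = \left(4 + \frac{\left(-72\right)^{2}}{4}\right) \left(2 - 16\right) = \left(4 + \frac{1}{4} \cdot 5184\right) \left(2 - 16\right) = \left(4 + 1296\right) \left(-14\right) = 1300 \left(-14\right) = -18200$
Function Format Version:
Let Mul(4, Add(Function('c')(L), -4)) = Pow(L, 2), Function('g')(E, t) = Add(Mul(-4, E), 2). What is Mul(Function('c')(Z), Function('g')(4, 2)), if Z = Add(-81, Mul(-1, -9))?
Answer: -18200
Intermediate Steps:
Z = -72 (Z = Add(-81, 9) = -72)
Function('g')(E, t) = Add(2, Mul(-4, E))
Function('c')(L) = Add(4, Mul(Rational(1, 4), Pow(L, 2)))
Mul(Function('c')(Z), Function('g')(4, 2)) = Mul(Add(4, Mul(Rational(1, 4), Pow(-72, 2))), Add(2, Mul(-4, 4))) = Mul(Add(4, Mul(Rational(1, 4), 5184)), Add(2, -16)) = Mul(Add(4, 1296), -14) = Mul(1300, -14) = -18200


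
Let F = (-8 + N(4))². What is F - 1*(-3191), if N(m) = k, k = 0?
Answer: 3255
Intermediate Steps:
N(m) = 0
F = 64 (F = (-8 + 0)² = (-8)² = 64)
F - 1*(-3191) = 64 - 1*(-3191) = 64 + 3191 = 3255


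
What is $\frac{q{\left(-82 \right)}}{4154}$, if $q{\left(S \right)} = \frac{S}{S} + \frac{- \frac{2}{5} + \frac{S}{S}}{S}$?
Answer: $\frac{407}{1703140} \approx 0.00023897$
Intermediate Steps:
$q{\left(S \right)} = 1 + \frac{3}{5 S}$ ($q{\left(S \right)} = 1 + \frac{\left(-2\right) \frac{1}{5} + 1}{S} = 1 + \frac{- \frac{2}{5} + 1}{S} = 1 + \frac{3}{5 S}$)
$\frac{q{\left(-82 \right)}}{4154} = \frac{\frac{1}{-82} \left(\frac{3}{5} - 82\right)}{4154} = \left(- \frac{1}{82}\right) \left(- \frac{407}{5}\right) \frac{1}{4154} = \frac{407}{410} \cdot \frac{1}{4154} = \frac{407}{1703140}$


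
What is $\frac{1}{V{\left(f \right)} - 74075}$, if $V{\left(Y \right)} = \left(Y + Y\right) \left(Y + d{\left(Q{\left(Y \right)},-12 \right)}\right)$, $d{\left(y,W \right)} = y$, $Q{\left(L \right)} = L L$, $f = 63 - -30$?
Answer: $\frac{1}{1551937} \approx 6.4436 \cdot 10^{-7}$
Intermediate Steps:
$f = 93$ ($f = 63 + 30 = 93$)
$Q{\left(L \right)} = L^{2}$
$V{\left(Y \right)} = 2 Y \left(Y + Y^{2}\right)$ ($V{\left(Y \right)} = \left(Y + Y\right) \left(Y + Y^{2}\right) = 2 Y \left(Y + Y^{2}\right)$)
$\frac{1}{V{\left(f \right)} - 74075} = \frac{1}{2 \cdot 93^{2} \left(1 + 93\right) - 74075} = \frac{1}{2 \cdot 8649 \cdot 94 - 74075} = \frac{1}{1626012 - 74075} = \frac{1}{1551937}$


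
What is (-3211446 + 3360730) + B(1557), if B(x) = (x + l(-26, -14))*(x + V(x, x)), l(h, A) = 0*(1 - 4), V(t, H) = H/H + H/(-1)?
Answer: 150841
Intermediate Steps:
V(t, H) = 1 - H (V(t, H) = 1 + H*(-1) = 1 - H)
l(h, A) = 0 (l(h, A) = 0*(-3) = 0)
B(x) = x (B(x) = (x + 0)*(x + (1 - x)) = x*1 = x)
(-3211446 + 3360730) + B(1557) = (-3211446 + 3360730) + 1557 = 149284 + 1557 = 150841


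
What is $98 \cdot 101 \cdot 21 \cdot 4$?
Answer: $831432$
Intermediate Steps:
$98 \cdot 101 \cdot 21 \cdot 4 = 9898 \cdot 84 = 831432$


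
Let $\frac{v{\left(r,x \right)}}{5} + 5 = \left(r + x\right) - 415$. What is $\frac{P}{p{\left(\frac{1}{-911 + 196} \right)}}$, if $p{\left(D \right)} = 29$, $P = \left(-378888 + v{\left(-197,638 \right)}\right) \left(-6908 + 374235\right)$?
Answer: $- \frac{139137223041}{29} \approx -4.7978 \cdot 10^{9}$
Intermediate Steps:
$v{\left(r,x \right)} = -2100 + 5 r + 5 x$ ($v{\left(r,x \right)} = -25 + 5 \left(\left(r + x\right) - 415\right) = -25 + 5 \left(-415 + r + x\right) = -25 + \left(-2075 + 5 r + 5 x\right) = -2100 + 5 r + 5 x$)
$P = -139137223041$ ($P = \left(-378888 + \left(-2100 + 5 \left(-197\right) + 5 \cdot 638\right)\right) \left(-6908 + 374235\right) = \left(-378888 - -105\right) 367327 = \left(-378888 + 105\right) 367327 = \left(-378783\right) 367327 = -139137223041$)
$\frac{P}{p{\left(\frac{1}{-911 + 196} \right)}} = - \frac{139137223041}{29}$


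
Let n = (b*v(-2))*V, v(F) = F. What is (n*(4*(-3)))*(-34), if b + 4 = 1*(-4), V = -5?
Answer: -32640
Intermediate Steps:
b = -8 (b = -4 + 1*(-4) = -4 - 4 = -8)
n = -80 (n = -8*(-2)*(-5) = 16*(-5) = -80)
(n*(4*(-3)))*(-34) = -320*(-3)*(-34) = -80*(-12)*(-34) = 960*(-34) = -32640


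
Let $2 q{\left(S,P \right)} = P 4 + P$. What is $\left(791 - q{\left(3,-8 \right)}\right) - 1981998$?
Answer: $-1981187$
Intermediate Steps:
$q{\left(S,P \right)} = \frac{5 P}{2}$ ($q{\left(S,P \right)} = \frac{P 4 + P}{2} = \frac{4 P + P}{2} = \frac{5 P}{2}$)
$\left(791 - q{\left(3,-8 \right)}\right) - 1981998 = \left(791 - \frac{5}{2} \left(-8\right)\right) - 1981998 = \left(791 - -20\right) - 1981998 = \left(791 + 20\right) - 1981998 = 811 - 1981998 = -1981187$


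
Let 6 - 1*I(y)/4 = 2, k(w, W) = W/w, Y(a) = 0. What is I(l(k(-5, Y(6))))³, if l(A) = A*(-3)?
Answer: 4096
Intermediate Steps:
l(A) = -3*A
I(y) = 16 (I(y) = 24 - 4*2 = 24 - 8 = 16)
I(l(k(-5, Y(6))))³ = 16³ = 4096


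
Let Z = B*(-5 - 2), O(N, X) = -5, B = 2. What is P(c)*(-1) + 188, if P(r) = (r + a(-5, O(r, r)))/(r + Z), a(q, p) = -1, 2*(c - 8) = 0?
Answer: 1135/6 ≈ 189.17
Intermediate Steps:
c = 8 (c = 8 + (½)*0 = 8 + 0 = 8)
Z = -14 (Z = 2*(-5 - 2) = 2*(-7) = -14)
P(r) = (-1 + r)/(-14 + r) (P(r) = (r - 1)/(r - 14) = (-1 + r)/(-14 + r))
P(c)*(-1) + 188 = ((-1 + 8)/(-14 + 8))*(-1) + 188 = (7/(-6))*(-1) + 188 = -⅙*7*(-1) + 188 = -7/6*(-1) + 188 = 7/6 + 188 = 1135/6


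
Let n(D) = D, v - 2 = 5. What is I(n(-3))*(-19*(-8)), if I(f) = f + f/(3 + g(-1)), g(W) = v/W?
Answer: -342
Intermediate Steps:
v = 7 (v = 2 + 5 = 7)
g(W) = 7/W
I(f) = 3*f/4 (I(f) = f + f/(3 + 7/(-1)) = f + f/(3 + 7*(-1)) = f + f/(3 - 7) = f + f/(-4) = f + f*(-1/4) = f - f/4 = 3*f/4)
I(n(-3))*(-19*(-8)) = ((3/4)*(-3))*(-19*(-8)) = -9/4*152 = -342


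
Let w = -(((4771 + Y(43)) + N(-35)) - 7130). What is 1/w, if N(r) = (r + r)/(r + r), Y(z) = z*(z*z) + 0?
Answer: -1/77149 ≈ -1.2962e-5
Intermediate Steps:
Y(z) = z**3 (Y(z) = z*z**2 + 0 = z**3 + 0 = z**3)
N(r) = 1 (N(r) = (2*r)/((2*r)) = (2*r)*(1/(2*r)) = 1)
w = -77149 (w = -(((4771 + 43**3) + 1) - 7130) = -(((4771 + 79507) + 1) - 7130) = -((84278 + 1) - 7130) = -(84279 - 7130) = -1*77149 = -77149)
1/w = 1/(-77149) = -1/77149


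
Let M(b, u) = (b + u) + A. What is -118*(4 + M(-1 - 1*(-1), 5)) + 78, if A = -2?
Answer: -748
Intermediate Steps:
M(b, u) = -2 + b + u (M(b, u) = (b + u) - 2 = -2 + b + u)
-118*(4 + M(-1 - 1*(-1), 5)) + 78 = -118*(4 + (-2 + (-1 - 1*(-1)) + 5)) + 78 = -118*(4 + (-2 + (-1 + 1) + 5)) + 78 = -118*(4 + (-2 + 0 + 5)) + 78 = -118*(4 + 3) + 78 = -118*7 + 78 = -59*14 + 78 = -826 + 78 = -748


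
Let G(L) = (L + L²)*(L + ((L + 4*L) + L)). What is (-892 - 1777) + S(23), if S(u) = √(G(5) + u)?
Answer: -2669 + √1073 ≈ -2636.2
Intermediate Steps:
G(L) = 7*L*(L + L²) (G(L) = (L + L²)*(L + (5*L + L)) = (L + L²)*(L + 6*L) = (L + L²)*(7*L) = 7*L*(L + L²))
S(u) = √(1050 + u) (S(u) = √(7*5²*(1 + 5) + u) = √(7*25*6 + u) = √(1050 + u))
(-892 - 1777) + S(23) = (-892 - 1777) + √(1050 + 23) = -2669 + √1073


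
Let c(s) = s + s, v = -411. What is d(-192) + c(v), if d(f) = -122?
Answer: -944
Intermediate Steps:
c(s) = 2*s
d(-192) + c(v) = -122 + 2*(-411) = -122 - 822 = -944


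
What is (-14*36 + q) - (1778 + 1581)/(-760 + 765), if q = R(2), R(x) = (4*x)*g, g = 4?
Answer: -5719/5 ≈ -1143.8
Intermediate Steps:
R(x) = 16*x (R(x) = (4*x)*4 = 16*x)
q = 32 (q = 16*2 = 32)
(-14*36 + q) - (1778 + 1581)/(-760 + 765) = (-14*36 + 32) - (1778 + 1581)/(-760 + 765) = (-504 + 32) - 3359/5 = -472 - 3359/5 = -5719/5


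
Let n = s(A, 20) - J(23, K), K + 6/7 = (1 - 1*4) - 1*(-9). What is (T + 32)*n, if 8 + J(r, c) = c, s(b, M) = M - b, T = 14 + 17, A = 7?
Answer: 999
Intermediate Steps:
T = 31
K = 36/7 (K = -6/7 + ((1 - 1*4) - 1*(-9)) = -6/7 + ((1 - 4) + 9) = -6/7 + (-3 + 9) = -6/7 + 6 = 36/7 ≈ 5.1429)
J(r, c) = -8 + c
n = 111/7 (n = (20 - 1*7) - (-8 + 36/7) = (20 - 7) - 1*(-20/7) = 13 + 20/7 = 111/7 ≈ 15.857)
(T + 32)*n = (31 + 32)*(111/7) = 63*(111/7) = 999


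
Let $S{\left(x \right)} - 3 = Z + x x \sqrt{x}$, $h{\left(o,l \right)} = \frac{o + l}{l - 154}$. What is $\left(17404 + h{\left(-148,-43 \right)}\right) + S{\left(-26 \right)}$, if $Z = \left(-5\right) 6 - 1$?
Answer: $\frac{3423263}{197} + 676 i \sqrt{26} \approx 17377.0 + 3446.9 i$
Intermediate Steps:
$Z = -31$ ($Z = -30 - 1 = -31$)
$h{\left(o,l \right)} = \frac{l + o}{-154 + l}$
$S{\left(x \right)} = -28 + x^{\frac{5}{2}}$ ($S{\left(x \right)} = 3 + \left(-31 + x x \sqrt{x}\right) = 3 + \left(-31 + x x^{\frac{3}{2}}\right) = 3 + \left(-31 + x^{\frac{5}{2}}\right) = -28 + x^{\frac{5}{2}}$)
$\left(17404 + h{\left(-148,-43 \right)}\right) + S{\left(-26 \right)} = \left(17404 + \frac{-43 - 148}{-154 - 43}\right) - \left(28 - \left(-26\right)^{\frac{5}{2}}\right) = \left(17404 + \frac{1}{-197} \left(-191\right)\right) - \left(28 - 676 i \sqrt{26}\right) = \left(17404 - - \frac{191}{197}\right) - \left(28 - 676 i \sqrt{26}\right) = \left(17404 + \frac{191}{197}\right) - \left(28 - 676 i \sqrt{26}\right) = \frac{3428779}{197} - \left(28 - 676 i \sqrt{26}\right) = \frac{3423263}{197} + 676 i \sqrt{26}$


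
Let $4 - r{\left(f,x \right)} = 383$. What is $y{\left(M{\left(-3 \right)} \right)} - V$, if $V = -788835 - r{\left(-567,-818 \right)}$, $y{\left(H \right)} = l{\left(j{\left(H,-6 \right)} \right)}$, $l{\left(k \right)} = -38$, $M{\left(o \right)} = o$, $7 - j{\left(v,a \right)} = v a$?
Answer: $788418$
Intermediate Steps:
$j{\left(v,a \right)} = 7 - a v$ ($j{\left(v,a \right)} = 7 - v a = 7 - a v$)
$r{\left(f,x \right)} = -379$ ($r{\left(f,x \right)} = 4 - 383 = -379$)
$y{\left(H \right)} = -38$
$V = -788456$ ($V = -788835 - -379 = -788835 + 379 = -788456$)
$y{\left(M{\left(-3 \right)} \right)} - V = -38 - -788456 = -38 + 788456 = 788418$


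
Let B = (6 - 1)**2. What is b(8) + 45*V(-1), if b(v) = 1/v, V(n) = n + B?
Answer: 8641/8 ≈ 1080.1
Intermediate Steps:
B = 25 (B = 5**2 = 25)
V(n) = 25 + n (V(n) = n + 25 = 25 + n)
b(8) + 45*V(-1) = 1/8 + 45*(25 - 1) = 1/8 + 45*24 = 1/8 + 1080 = 8641/8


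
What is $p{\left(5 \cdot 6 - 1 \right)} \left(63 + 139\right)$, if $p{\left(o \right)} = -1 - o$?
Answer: $-6060$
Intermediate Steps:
$p{\left(5 \cdot 6 - 1 \right)} \left(63 + 139\right) = \left(-1 - \left(5 \cdot 6 - 1\right)\right) \left(63 + 139\right) = \left(-1 - \left(30 - 1\right)\right) 202 = \left(-1 - 29\right) 202 = \left(-30\right) 202 = -6060$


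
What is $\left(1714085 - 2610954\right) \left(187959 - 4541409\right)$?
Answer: $3904474348050$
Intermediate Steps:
$\left(1714085 - 2610954\right) \left(187959 - 4541409\right) = \left(1714085 - 2610954\right) \left(-4353450\right) = \left(-896869\right) \left(-4353450\right) = 3904474348050$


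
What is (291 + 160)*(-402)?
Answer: -181302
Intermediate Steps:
(291 + 160)*(-402) = 451*(-402) = -181302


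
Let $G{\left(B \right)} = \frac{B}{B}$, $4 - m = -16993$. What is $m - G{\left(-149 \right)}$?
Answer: $16996$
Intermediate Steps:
$m = 16997$ ($m = 4 - -16993 = 4 + 16993 = 16997$)
$G{\left(B \right)} = 1$
$m - G{\left(-149 \right)} = 16997 - 1 = 16996$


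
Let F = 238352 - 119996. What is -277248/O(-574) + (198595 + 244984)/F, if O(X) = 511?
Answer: -4655327917/8639988 ≈ -538.81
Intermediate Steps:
F = 118356
-277248/O(-574) + (198595 + 244984)/F = -277248/511 + (198595 + 244984)/118356 = -277248*1/511 + 443579*(1/118356) = -277248/511 + 443579/118356 = -4655327917/8639988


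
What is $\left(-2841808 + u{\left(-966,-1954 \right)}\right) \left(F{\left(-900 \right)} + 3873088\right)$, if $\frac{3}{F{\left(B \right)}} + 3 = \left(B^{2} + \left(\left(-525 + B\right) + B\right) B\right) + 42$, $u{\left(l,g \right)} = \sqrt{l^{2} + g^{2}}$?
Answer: $- \frac{10649001943497982160}{967513} + \frac{7494525980290 \sqrt{1187818}}{967513} \approx -1.0998 \cdot 10^{13}$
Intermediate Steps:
$u{\left(l,g \right)} = \sqrt{g^{2} + l^{2}}$
$F{\left(B \right)} = \frac{3}{39 + B^{2} + B \left(-525 + 2 B\right)}$ ($F{\left(B \right)} = \frac{3}{-3 + \left(\left(B^{2} + \left(\left(-525 + B\right) + B\right) B\right) + 42\right)} = \frac{3}{-3 + \left(\left(B^{2} + \left(-525 + 2 B\right) B\right) + 42\right)} = \frac{3}{-3 + \left(\left(B^{2} + B \left(-525 + 2 B\right)\right) + 42\right)} = \frac{3}{-3 + \left(42 + B^{2} + B \left(-525 + 2 B\right)\right)} = \frac{3}{39 + B^{2} + B \left(-525 + 2 B\right)}$)
$\left(-2841808 + u{\left(-966,-1954 \right)}\right) \left(F{\left(-900 \right)} + 3873088\right) = \left(-2841808 + \sqrt{\left(-1954\right)^{2} + \left(-966\right)^{2}}\right) \left(\frac{1}{13 + \left(-900\right)^{2} - -157500} + 3873088\right) = \left(-2841808 + \sqrt{3818116 + 933156}\right) \left(\frac{1}{13 + 810000 + 157500} + 3873088\right) = \left(-2841808 + \sqrt{4751272}\right) \left(\frac{1}{967513} + 3873088\right) = \left(-2841808 + 2 \sqrt{1187818}\right) \left(\frac{1}{967513} + 3873088\right) = \left(-2841808 + 2 \sqrt{1187818}\right) \frac{3747262990145}{967513} = - \frac{10649001943497982160}{967513} + \frac{7494525980290 \sqrt{1187818}}{967513}$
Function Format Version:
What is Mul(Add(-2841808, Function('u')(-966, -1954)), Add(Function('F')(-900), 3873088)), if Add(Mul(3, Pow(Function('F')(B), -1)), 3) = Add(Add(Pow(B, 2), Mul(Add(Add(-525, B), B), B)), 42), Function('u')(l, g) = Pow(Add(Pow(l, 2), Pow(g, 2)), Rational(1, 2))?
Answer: Add(Rational(-10649001943497982160, 967513), Mul(Rational(7494525980290, 967513), Pow(1187818, Rational(1, 2)))) ≈ -1.0998e+13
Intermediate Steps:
Function('u')(l, g) = Pow(Add(Pow(g, 2), Pow(l, 2)), Rational(1, 2))
Function('F')(B) = Mul(3, Pow(Add(39, Pow(B, 2), Mul(B, Add(-525, Mul(2, B)))), -1)) (Function('F')(B) = Mul(3, Pow(Add(-3, Add(Add(Pow(B, 2), Mul(Add(Add(-525, B), B), B)), 42)), -1)) = Mul(3, Pow(Add(-3, Add(Add(Pow(B, 2), Mul(Add(-525, Mul(2, B)), B)), 42)), -1)) = Mul(3, Pow(Add(-3, Add(Add(Pow(B, 2), Mul(B, Add(-525, Mul(2, B)))), 42)), -1)) = Mul(3, Pow(Add(-3, Add(42, Pow(B, 2), Mul(B, Add(-525, Mul(2, B))))), -1)) = Mul(3, Pow(Add(39, Pow(B, 2), Mul(B, Add(-525, Mul(2, B)))), -1)))
Mul(Add(-2841808, Function('u')(-966, -1954)), Add(Function('F')(-900), 3873088)) = Mul(Add(-2841808, Pow(Add(Pow(-1954, 2), Pow(-966, 2)), Rational(1, 2))), Add(Pow(Add(13, Pow(-900, 2), Mul(-175, -900)), -1), 3873088)) = Mul(Add(-2841808, Pow(Add(3818116, 933156), Rational(1, 2))), Add(Pow(Add(13, 810000, 157500), -1), 3873088)) = Mul(Add(-2841808, Pow(4751272, Rational(1, 2))), Add(Pow(967513, -1), 3873088)) = Mul(Add(-2841808, Mul(2, Pow(1187818, Rational(1, 2)))), Add(Rational(1, 967513), 3873088)) = Mul(Add(-2841808, Mul(2, Pow(1187818, Rational(1, 2)))), Rational(3747262990145, 967513)) = Add(Rational(-10649001943497982160, 967513), Mul(Rational(7494525980290, 967513), Pow(1187818, Rational(1, 2))))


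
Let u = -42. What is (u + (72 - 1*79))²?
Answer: 2401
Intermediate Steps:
(u + (72 - 1*79))² = (-42 + (72 - 1*79))² = (-42 + (72 - 79))² = (-42 - 7)² = (-49)² = 2401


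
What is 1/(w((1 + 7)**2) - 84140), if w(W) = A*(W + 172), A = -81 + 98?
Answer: -1/80128 ≈ -1.2480e-5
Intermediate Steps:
A = 17
w(W) = 2924 + 17*W (w(W) = 17*(W + 172) = 17*(172 + W) = 2924 + 17*W)
1/(w((1 + 7)**2) - 84140) = 1/((2924 + 17*(1 + 7)**2) - 84140) = 1/((2924 + 17*8**2) - 84140) = 1/((2924 + 17*64) - 84140) = 1/((2924 + 1088) - 84140) = 1/(4012 - 84140) = 1/(-80128) = -1/80128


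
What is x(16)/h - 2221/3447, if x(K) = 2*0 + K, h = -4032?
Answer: -20857/32172 ≈ -0.64830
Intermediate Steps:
x(K) = K (x(K) = 0 + K = K)
x(16)/h - 2221/3447 = 16/(-4032) - 2221/3447 = 16*(-1/4032) - 2221*1/3447 = -1/252 - 2221/3447 = -20857/32172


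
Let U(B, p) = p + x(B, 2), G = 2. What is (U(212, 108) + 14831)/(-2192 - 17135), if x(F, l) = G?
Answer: -14941/19327 ≈ -0.77306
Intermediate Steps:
x(F, l) = 2
U(B, p) = 2 + p (U(B, p) = p + 2 = 2 + p)
(U(212, 108) + 14831)/(-2192 - 17135) = ((2 + 108) + 14831)/(-2192 - 17135) = (110 + 14831)/(-19327) = 14941*(-1/19327) = -14941/19327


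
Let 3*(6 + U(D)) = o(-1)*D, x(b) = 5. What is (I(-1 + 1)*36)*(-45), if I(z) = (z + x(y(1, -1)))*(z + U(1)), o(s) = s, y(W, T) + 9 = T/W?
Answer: 51300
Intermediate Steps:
y(W, T) = -9 + T/W
U(D) = -6 - D/3 (U(D) = -6 + (-D)/3 = -6 - D/3)
I(z) = (5 + z)*(-19/3 + z) (I(z) = (z + 5)*(z + (-6 - ⅓*1)) = (5 + z)*(z + (-6 - ⅓)) = (5 + z)*(z - 19/3) = (5 + z)*(-19/3 + z))
(I(-1 + 1)*36)*(-45) = ((-95/3 + (-1 + 1)² - 4*(-1 + 1)/3)*36)*(-45) = ((-95/3 + 0² - 4/3*0)*36)*(-45) = ((-95/3 + 0 + 0)*36)*(-45) = -95/3*36*(-45) = -1140*(-45) = 51300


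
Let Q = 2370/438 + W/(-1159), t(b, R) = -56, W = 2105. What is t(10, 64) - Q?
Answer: -5042132/84607 ≈ -59.595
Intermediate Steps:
Q = 304140/84607 (Q = 2370/438 + 2105/(-1159) = 2370*(1/438) + 2105*(-1/1159) = 395/73 - 2105/1159 = 304140/84607 ≈ 3.5947)
t(10, 64) - Q = -56 - 1*304140/84607 = -56 - 304140/84607 = -5042132/84607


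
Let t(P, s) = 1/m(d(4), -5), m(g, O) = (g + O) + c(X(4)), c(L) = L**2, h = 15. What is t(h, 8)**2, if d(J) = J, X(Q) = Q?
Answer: 1/225 ≈ 0.0044444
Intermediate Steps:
m(g, O) = 16 + O + g (m(g, O) = (g + O) + 4**2 = (O + g) + 16 = 16 + O + g)
t(P, s) = 1/15 (t(P, s) = 1/(16 - 5 + 4) = 1/15)
t(h, 8)**2 = (1/15)**2 = 1/225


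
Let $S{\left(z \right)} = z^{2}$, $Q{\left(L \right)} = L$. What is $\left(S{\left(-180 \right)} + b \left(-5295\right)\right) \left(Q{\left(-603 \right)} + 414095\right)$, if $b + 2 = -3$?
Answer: $24344341500$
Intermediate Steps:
$b = -5$ ($b = -2 - 3 = -5$)
$\left(S{\left(-180 \right)} + b \left(-5295\right)\right) \left(Q{\left(-603 \right)} + 414095\right) = \left(\left(-180\right)^{2} - -26475\right) \left(-603 + 414095\right) = \left(32400 + 26475\right) 413492 = 58875 \cdot 413492 = 24344341500$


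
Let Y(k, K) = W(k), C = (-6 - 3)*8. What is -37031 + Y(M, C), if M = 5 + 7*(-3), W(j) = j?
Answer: -37047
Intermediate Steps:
C = -72 (C = -9*8 = -72)
M = -16 (M = 5 - 21 = -16)
Y(k, K) = k
-37031 + Y(M, C) = -37031 - 16 = -37047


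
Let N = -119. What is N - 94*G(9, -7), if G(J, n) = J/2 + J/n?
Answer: -2948/7 ≈ -421.14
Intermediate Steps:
G(J, n) = J/2 + J/n (G(J, n) = J*(½) + J/n = J/2 + J/n)
N - 94*G(9, -7) = -119 - 94*((½)*9 + 9/(-7)) = -119 - 94*(9/2 + 9*(-⅐)) = -119 - 94*(9/2 - 9/7) = -119 - 94*45/14 = -119 - 2115/7 = -2948/7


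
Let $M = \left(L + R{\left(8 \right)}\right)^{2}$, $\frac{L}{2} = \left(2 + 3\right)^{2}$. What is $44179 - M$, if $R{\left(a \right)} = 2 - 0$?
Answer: $41475$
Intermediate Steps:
$R{\left(a \right)} = 2$ ($R{\left(a \right)} = 2 + 0 = 2$)
$L = 50$ ($L = 2 \left(2 + 3\right)^{2} = 2 \cdot 5^{2} = 2 \cdot 25 = 50$)
$M = 2704$ ($M = \left(50 + 2\right)^{2} = 52^{2} = 2704$)
$44179 - M = 44179 - 2704 = 41475$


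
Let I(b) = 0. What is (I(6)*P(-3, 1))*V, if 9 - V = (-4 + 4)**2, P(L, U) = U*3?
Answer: 0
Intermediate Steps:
P(L, U) = 3*U
V = 9 (V = 9 - (-4 + 4)**2 = 9 - 1*0**2 = 9 - 1*0 = 9 + 0 = 9)
(I(6)*P(-3, 1))*V = (0*(3*1))*9 = (0*3)*9 = 0*9 = 0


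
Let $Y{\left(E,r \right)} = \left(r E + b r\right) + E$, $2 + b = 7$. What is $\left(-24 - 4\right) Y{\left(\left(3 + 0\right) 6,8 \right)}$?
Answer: $-5656$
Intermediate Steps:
$b = 5$ ($b = -2 + 7 = 5$)
$Y{\left(E,r \right)} = E + 5 r + E r$ ($Y{\left(E,r \right)} = \left(r E + 5 r\right) + E = \left(E r + 5 r\right) + E = \left(5 r + E r\right) + E = E + 5 r + E r$)
$\left(-24 - 4\right) Y{\left(\left(3 + 0\right) 6,8 \right)} = \left(-24 - 4\right) \left(\left(3 + 0\right) 6 + 5 \cdot 8 + \left(3 + 0\right) 6 \cdot 8\right) = - 28 \left(3 \cdot 6 + 40 + 3 \cdot 6 \cdot 8\right) = - 28 \left(18 + 40 + 18 \cdot 8\right) = - 28 \left(18 + 40 + 144\right) = \left(-28\right) 202 = -5656$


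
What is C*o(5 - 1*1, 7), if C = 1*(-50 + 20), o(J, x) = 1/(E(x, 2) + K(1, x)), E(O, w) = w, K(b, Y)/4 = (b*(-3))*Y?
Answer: 15/41 ≈ 0.36585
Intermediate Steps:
K(b, Y) = -12*Y*b (K(b, Y) = 4*((b*(-3))*Y) = 4*((-3*b)*Y) = 4*(-3*Y*b) = -12*Y*b)
o(J, x) = 1/(2 - 12*x) (o(J, x) = 1/(2 - 12*x*1) = 1/(2 - 12*x))
C = -30 (C = 1*(-30) = -30)
C*o(5 - 1*1, 7) = -(-30)/(-2 + 12*7) = -(-30)/(-2 + 84) = -(-30)/82 = -30*(-1/82) = 15/41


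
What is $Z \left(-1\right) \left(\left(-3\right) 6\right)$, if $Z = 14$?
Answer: $252$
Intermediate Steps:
$Z \left(-1\right) \left(\left(-3\right) 6\right) = 14 \left(-1\right) \left(\left(-3\right) 6\right) = \left(-14\right) \left(-18\right) = 252$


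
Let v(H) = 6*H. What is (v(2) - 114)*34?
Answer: -3468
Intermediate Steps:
(v(2) - 114)*34 = (6*2 - 114)*34 = (12 - 114)*34 = -102*34 = -3468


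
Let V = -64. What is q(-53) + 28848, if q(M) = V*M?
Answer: 32240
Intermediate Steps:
q(M) = -64*M
q(-53) + 28848 = -64*(-53) + 28848 = 3392 + 28848 = 32240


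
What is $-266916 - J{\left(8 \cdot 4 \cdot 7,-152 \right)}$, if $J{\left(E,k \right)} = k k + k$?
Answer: $-289868$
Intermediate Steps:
$J{\left(E,k \right)} = k + k^{2}$ ($J{\left(E,k \right)} = k^{2} + k = k + k^{2}$)
$-266916 - J{\left(8 \cdot 4 \cdot 7,-152 \right)} = -266916 - - 152 \left(1 - 152\right) = -266916 - \left(-152\right) \left(-151\right) = -266916 - 22952 = -289868$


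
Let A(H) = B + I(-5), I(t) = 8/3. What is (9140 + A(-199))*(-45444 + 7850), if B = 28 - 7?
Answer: -1033496654/3 ≈ -3.4450e+8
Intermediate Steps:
I(t) = 8/3 (I(t) = 8*(1/3) = 8/3)
B = 21
A(H) = 71/3 (A(H) = 21 + 8/3 = 71/3)
(9140 + A(-199))*(-45444 + 7850) = (9140 + 71/3)*(-45444 + 7850) = (27491/3)*(-37594) = -1033496654/3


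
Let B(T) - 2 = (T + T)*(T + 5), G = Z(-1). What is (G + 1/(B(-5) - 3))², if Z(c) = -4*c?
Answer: 9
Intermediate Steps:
G = 4 (G = -4*(-1) = 4)
B(T) = 2 + 2*T*(5 + T) (B(T) = 2 + (T + T)*(T + 5) = 2 + (2*T)*(5 + T) = 2 + 2*T*(5 + T))
(G + 1/(B(-5) - 3))² = (4 + 1/((2 + 2*(-5)² + 10*(-5)) - 3))² = (4 + 1/((2 + 2*25 - 50) - 3))² = (4 + 1/((2 + 50 - 50) - 3))² = (4 + 1/(2 - 3))² = (4 + 1/(-1))² = (4 - 1)² = 3² = 9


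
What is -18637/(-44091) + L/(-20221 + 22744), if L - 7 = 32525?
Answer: 493796521/37080531 ≈ 13.317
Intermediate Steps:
L = 32532 (L = 7 + 32525 = 32532)
-18637/(-44091) + L/(-20221 + 22744) = -18637/(-44091) + 32532/(-20221 + 22744) = -18637*(-1/44091) + 32532/2523 = 18637/44091 + 32532*(1/2523) = 18637/44091 + 10844/841 = 493796521/37080531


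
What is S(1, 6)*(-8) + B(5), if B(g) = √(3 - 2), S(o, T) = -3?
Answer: 25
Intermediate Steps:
B(g) = 1 (B(g) = √1 = 1)
S(1, 6)*(-8) + B(5) = -3*(-8) + 1 = 24 + 1 = 25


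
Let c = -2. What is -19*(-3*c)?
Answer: -114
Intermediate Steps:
-19*(-3*c) = -19*(-3*(-2)) = -114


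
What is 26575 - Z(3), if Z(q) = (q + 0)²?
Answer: 26566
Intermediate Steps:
Z(q) = q²
26575 - Z(3) = 26575 - 1*3² = 26575 - 1*9 = 26575 - 9 = 26566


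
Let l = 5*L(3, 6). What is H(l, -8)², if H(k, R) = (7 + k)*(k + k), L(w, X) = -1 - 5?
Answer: 1904400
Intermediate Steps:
L(w, X) = -6
l = -30 (l = 5*(-6) = -30)
H(k, R) = 2*k*(7 + k) (H(k, R) = (7 + k)*(2*k) = 2*k*(7 + k))
H(l, -8)² = (2*(-30)*(7 - 30))² = (2*(-30)*(-23))² = 1380² = 1904400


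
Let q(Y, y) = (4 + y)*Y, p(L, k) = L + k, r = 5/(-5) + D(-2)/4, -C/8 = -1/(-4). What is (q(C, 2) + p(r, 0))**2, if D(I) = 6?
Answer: 529/4 ≈ 132.25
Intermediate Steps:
C = -2 (C = -(-8)/(-4) = -(-8)*(-1)/4 = -8*1/4 = -2)
r = 1/2 (r = 5/(-5) + 6/4 = 5*(-1/5) + 6*(1/4) = -1 + 3/2 = 1/2 ≈ 0.50000)
q(Y, y) = Y*(4 + y)
(q(C, 2) + p(r, 0))**2 = (-2*(4 + 2) + (1/2 + 0))**2 = (-2*6 + 1/2)**2 = (-12 + 1/2)**2 = (-23/2)**2 = 529/4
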